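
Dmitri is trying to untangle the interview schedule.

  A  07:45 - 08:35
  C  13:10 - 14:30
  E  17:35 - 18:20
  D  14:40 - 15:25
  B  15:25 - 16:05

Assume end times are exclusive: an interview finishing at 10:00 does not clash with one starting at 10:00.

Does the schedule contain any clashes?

No

Sorted by start: A, C, D, B, E.
C starts after A ends — done with A.
D starts after C ends — done with C.
B starts exactly when D ends (back-to-back, no overlap) — done with D.
E starts after B ends.
Every pair is clear; the schedule has no overlaps.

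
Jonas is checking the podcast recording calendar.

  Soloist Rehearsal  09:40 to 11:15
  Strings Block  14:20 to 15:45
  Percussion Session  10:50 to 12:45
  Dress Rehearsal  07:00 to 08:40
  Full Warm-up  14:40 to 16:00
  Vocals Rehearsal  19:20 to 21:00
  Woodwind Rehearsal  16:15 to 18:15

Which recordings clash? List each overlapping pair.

Full Warm-up & Strings Block, Percussion Session & Soloist Rehearsal

Sorted by start: Dress Rehearsal, Soloist Rehearsal, Percussion Session, Strings Block, Full Warm-up, Woodwind Rehearsal, Vocals Rehearsal.
Soloist Rehearsal starts after Dress Rehearsal ends, so Dress Rehearsal has no further overlaps.
Percussion Session starts before Soloist Rehearsal ends → Soloist Rehearsal and Percussion Session overlap.
Strings Block starts after Soloist Rehearsal ends, so Soloist Rehearsal has no further overlaps.
Strings Block starts after Percussion Session ends, so Percussion Session has no further overlaps.
Full Warm-up starts before Strings Block ends → Strings Block and Full Warm-up overlap.
Woodwind Rehearsal starts after Strings Block ends, so Strings Block has no further overlaps.
Woodwind Rehearsal starts after Full Warm-up ends, so Full Warm-up has no further overlaps.
Vocals Rehearsal starts after Woodwind Rehearsal ends.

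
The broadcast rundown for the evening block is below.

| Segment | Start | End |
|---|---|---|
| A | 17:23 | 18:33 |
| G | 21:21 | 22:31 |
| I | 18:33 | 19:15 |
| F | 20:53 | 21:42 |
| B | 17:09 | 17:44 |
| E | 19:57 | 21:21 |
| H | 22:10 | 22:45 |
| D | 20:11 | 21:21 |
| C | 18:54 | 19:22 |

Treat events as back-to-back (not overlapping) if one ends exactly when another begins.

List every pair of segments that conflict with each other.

Sorted by start: B, A, I, C, E, D, F, G, H.
A starts before B ends → B and A overlap.
I starts after B ends; B is clear from here.
I starts exactly when A ends (back-to-back, no overlap); A is clear from here.
C starts before I ends → I and C overlap.
E starts after I ends; I is clear from here.
E starts after C ends; C is clear from here.
D starts before E ends → E and D overlap.
F starts before E ends → E and F overlap.
G starts exactly when E ends (back-to-back, no overlap); E is clear from here.
F starts before D ends → D and F overlap.
G starts exactly when D ends (back-to-back, no overlap); D is clear from here.
G starts before F ends → F and G overlap.
H starts after F ends.
H starts before G ends → G and H overlap.

A & B, C & I, D & E, D & F, E & F, F & G, G & H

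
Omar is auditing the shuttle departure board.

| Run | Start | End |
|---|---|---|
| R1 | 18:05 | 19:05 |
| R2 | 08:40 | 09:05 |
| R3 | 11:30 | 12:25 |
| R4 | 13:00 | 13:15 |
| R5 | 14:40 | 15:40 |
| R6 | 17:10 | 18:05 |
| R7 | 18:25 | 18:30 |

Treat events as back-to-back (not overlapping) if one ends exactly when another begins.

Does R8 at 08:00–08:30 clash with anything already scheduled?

No — it doesn't clash with anything

R2: starts 08:40 at or after R8 ends 08:30 → clear.
R3: starts 11:30 at or after R8 ends 08:30 → clear.
R4: starts 13:00 at or after R8 ends 08:30 → clear.
R5: starts 14:40 at or after R8 ends 08:30 → clear.
R6: starts 17:10 at or after R8 ends 08:30 → clear.
R1: starts 18:05 at or after R8 ends 08:30 → clear.
R7: starts 18:25 at or after R8 ends 08:30 → clear.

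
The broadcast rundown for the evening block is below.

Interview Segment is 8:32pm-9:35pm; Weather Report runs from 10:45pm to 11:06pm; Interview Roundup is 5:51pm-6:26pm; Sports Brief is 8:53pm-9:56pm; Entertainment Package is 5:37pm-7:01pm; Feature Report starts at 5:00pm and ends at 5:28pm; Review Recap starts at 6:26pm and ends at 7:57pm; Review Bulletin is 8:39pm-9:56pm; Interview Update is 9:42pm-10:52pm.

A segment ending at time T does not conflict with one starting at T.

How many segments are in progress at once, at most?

Sweep the timeline, counting +1 at each start and −1 at each end (ends before starts at a tie):
5:00pm start Feature Report → 1
5:28pm end Feature Report → 0
5:37pm start Entertainment Package → 1
5:51pm start Interview Roundup → 2
6:26pm end Interview Roundup → 1
6:26pm start Review Recap → 2
7:01pm end Entertainment Package → 1
7:57pm end Review Recap → 0
8:32pm start Interview Segment → 1
8:39pm start Review Bulletin → 2
8:53pm start Sports Brief → 3
9:35pm end Interview Segment → 2
9:42pm start Interview Update → 3
9:56pm end Review Bulletin → 2
9:56pm end Sports Brief → 1
10:45pm start Weather Report → 2
10:52pm end Interview Update → 1
11:06pm end Weather Report → 0
Peak is 3, at 8:53pm (Interview Segment, Review Bulletin, Sports Brief).

3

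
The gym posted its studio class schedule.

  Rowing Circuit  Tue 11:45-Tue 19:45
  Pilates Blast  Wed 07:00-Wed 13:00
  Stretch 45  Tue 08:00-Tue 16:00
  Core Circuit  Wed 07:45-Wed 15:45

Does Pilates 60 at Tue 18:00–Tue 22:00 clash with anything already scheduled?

Stretch 45: ends Tue 16:00 at or before Pilates 60 starts Tue 18:00 → clear.
Rowing Circuit: starts Tue 11:45 before Pilates 60 ends Tue 22:00, and ends Tue 19:45 after Pilates 60 starts Tue 18:00 → overlap.
Pilates Blast: starts Wed 07:00 at or after Pilates 60 ends Tue 22:00 → clear.
Core Circuit: starts Wed 07:45 at or after Pilates 60 ends Tue 22:00 → clear.
Pilates 60 overlaps Rowing Circuit.

Yes — it overlaps Rowing Circuit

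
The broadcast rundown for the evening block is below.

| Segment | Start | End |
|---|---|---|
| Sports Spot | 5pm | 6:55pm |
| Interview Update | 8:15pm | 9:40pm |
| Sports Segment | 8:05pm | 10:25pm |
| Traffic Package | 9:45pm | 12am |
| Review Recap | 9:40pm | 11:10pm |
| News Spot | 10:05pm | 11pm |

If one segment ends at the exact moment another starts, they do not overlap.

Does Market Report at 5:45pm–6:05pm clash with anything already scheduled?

Yes — it overlaps Sports Spot

Sports Spot: starts 5pm before Market Report ends 6:05pm, and ends 6:55pm after Market Report starts 5:45pm → overlap.
Sports Segment: starts 8:05pm at or after Market Report ends 6:05pm → clear.
Interview Update: starts 8:15pm at or after Market Report ends 6:05pm → clear.
Review Recap: starts 9:40pm at or after Market Report ends 6:05pm → clear.
Traffic Package: starts 9:45pm at or after Market Report ends 6:05pm → clear.
News Spot: starts 10:05pm at or after Market Report ends 6:05pm → clear.
Market Report overlaps Sports Spot.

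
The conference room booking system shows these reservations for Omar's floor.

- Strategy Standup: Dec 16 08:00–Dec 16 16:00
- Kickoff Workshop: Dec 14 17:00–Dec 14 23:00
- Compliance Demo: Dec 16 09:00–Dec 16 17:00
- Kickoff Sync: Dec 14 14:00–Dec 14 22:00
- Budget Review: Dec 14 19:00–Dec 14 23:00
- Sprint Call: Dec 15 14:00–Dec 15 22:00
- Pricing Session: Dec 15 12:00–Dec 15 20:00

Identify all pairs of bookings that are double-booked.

Budget Review & Kickoff Sync, Budget Review & Kickoff Workshop, Compliance Demo & Strategy Standup, Kickoff Sync & Kickoff Workshop, Pricing Session & Sprint Call

Sorted by start: Kickoff Sync, Kickoff Workshop, Budget Review, Pricing Session, Sprint Call, Strategy Standup, Compliance Demo.
Kickoff Workshop starts before Kickoff Sync ends → Kickoff Sync and Kickoff Workshop overlap.
Budget Review starts before Kickoff Sync ends → Kickoff Sync and Budget Review overlap.
Pricing Session starts after Kickoff Sync ends — done with Kickoff Sync.
Budget Review starts before Kickoff Workshop ends → Kickoff Workshop and Budget Review overlap.
Pricing Session starts after Kickoff Workshop ends — done with Kickoff Workshop.
Pricing Session starts after Budget Review ends — done with Budget Review.
Sprint Call starts before Pricing Session ends → Pricing Session and Sprint Call overlap.
Strategy Standup starts after Pricing Session ends — done with Pricing Session.
Strategy Standup starts after Sprint Call ends — done with Sprint Call.
Compliance Demo starts before Strategy Standup ends → Strategy Standup and Compliance Demo overlap.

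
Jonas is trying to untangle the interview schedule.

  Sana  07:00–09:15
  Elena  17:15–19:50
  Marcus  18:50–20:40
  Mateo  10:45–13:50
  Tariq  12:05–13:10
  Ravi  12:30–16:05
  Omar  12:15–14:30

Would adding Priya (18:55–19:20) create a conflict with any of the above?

Sana: ends 09:15 at or before Priya starts 18:55 → clear.
Mateo: ends 13:50 at or before Priya starts 18:55 → clear.
Tariq: ends 13:10 at or before Priya starts 18:55 → clear.
Omar: ends 14:30 at or before Priya starts 18:55 → clear.
Ravi: ends 16:05 at or before Priya starts 18:55 → clear.
Elena: starts 17:15 before Priya ends 19:20, and ends 19:50 after Priya starts 18:55 → overlap.
Marcus: starts 18:50 before Priya ends 19:20, and ends 20:40 after Priya starts 18:55 → overlap.
Priya overlaps Elena, Marcus.

Yes — it overlaps Elena, Marcus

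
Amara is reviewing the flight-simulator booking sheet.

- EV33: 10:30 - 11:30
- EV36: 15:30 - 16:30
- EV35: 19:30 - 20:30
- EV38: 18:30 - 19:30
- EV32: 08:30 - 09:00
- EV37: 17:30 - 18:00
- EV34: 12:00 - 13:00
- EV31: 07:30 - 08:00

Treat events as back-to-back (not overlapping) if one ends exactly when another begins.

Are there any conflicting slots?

No

Sorted by start: EV31, EV32, EV33, EV34, EV36, EV37, EV38, EV35.
EV32 starts after EV31 ends; EV31 is clear from here.
EV33 starts after EV32 ends; EV32 is clear from here.
EV34 starts after EV33 ends; EV33 is clear from here.
EV36 starts after EV34 ends; EV34 is clear from here.
EV37 starts after EV36 ends; EV36 is clear from here.
EV38 starts after EV37 ends; EV37 is clear from here.
EV35 starts exactly when EV38 ends (back-to-back, no overlap).
Every pair is clear; the schedule has no overlaps.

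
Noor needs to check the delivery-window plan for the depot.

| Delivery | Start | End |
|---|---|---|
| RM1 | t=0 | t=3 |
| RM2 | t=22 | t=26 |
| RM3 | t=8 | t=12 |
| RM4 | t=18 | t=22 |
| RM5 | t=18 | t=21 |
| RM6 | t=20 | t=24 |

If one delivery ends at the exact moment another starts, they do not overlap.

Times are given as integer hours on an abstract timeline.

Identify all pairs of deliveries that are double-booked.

Sorted by start: RM1, RM3, RM4, RM5, RM6, RM2.
RM3 starts after RM1 ends, so RM1 has no further overlaps.
RM4 starts after RM3 ends, so RM3 has no further overlaps.
RM5 starts before RM4 ends → RM4 and RM5 overlap.
RM6 starts before RM4 ends → RM4 and RM6 overlap.
RM2 starts exactly when RM4 ends (back-to-back, no overlap).
RM6 starts before RM5 ends → RM5 and RM6 overlap.
RM2 starts after RM5 ends.
RM2 starts before RM6 ends → RM6 and RM2 overlap.

RM2 & RM6, RM4 & RM5, RM4 & RM6, RM5 & RM6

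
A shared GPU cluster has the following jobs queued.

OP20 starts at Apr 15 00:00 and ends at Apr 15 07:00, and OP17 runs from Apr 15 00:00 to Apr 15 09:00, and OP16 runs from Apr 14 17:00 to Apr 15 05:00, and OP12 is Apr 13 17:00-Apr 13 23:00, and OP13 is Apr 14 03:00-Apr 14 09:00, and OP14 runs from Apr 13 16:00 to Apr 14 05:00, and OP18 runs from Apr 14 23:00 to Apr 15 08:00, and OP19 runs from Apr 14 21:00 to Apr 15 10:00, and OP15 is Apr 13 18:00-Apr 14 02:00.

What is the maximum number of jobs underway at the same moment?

Sweep the timeline, counting +1 at each start and −1 at each end (ends before starts at a tie):
Apr 13 16:00 start OP14 → 1
Apr 13 17:00 start OP12 → 2
Apr 13 18:00 start OP15 → 3
Apr 13 23:00 end OP12 → 2
Apr 14 02:00 end OP15 → 1
Apr 14 03:00 start OP13 → 2
Apr 14 05:00 end OP14 → 1
Apr 14 09:00 end OP13 → 0
Apr 14 17:00 start OP16 → 1
Apr 14 21:00 start OP19 → 2
Apr 14 23:00 start OP18 → 3
Apr 15 00:00 start OP17 → 4
Apr 15 00:00 start OP20 → 5
Apr 15 05:00 end OP16 → 4
Apr 15 07:00 end OP20 → 3
Apr 15 08:00 end OP18 → 2
Apr 15 09:00 end OP17 → 1
Apr 15 10:00 end OP19 → 0
Peak is 5, at Apr 15 00:00 (OP16, OP17, OP18, OP19, OP20).

5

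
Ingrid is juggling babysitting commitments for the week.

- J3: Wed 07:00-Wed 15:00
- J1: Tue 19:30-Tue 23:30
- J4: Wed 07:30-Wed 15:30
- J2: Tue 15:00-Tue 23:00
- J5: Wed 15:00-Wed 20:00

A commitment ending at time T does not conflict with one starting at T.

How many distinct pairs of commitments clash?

3

Two intervals overlap when each starts before the other ends.
Sorted by start: J2, J1, J3, J4, J5.
J1 starts before J2 ends → J2 and J1 overlap.
J3 starts after J2 ends — done with J2.
J3 starts after J1 ends — done with J1.
J4 starts before J3 ends → J3 and J4 overlap.
J5 starts exactly when J3 ends (back-to-back, no overlap).
J5 starts before J4 ends → J4 and J5 overlap.
Overlapping pairs: J1 & J2, J3 & J4, J4 & J5 — 3 in total.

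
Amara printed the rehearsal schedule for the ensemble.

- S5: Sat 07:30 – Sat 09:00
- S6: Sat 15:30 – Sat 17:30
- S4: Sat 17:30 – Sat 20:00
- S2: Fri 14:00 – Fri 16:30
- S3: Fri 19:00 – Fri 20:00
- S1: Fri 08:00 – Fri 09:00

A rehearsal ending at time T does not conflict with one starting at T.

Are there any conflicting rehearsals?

No

Sorted by start: S1, S2, S3, S5, S6, S4.
S2 starts after S1 ends; S1 is clear from here.
S3 starts after S2 ends; S2 is clear from here.
S5 starts after S3 ends; S3 is clear from here.
S6 starts after S5 ends; S5 is clear from here.
S4 starts exactly when S6 ends (back-to-back, no overlap).
Every pair is clear; the schedule has no overlaps.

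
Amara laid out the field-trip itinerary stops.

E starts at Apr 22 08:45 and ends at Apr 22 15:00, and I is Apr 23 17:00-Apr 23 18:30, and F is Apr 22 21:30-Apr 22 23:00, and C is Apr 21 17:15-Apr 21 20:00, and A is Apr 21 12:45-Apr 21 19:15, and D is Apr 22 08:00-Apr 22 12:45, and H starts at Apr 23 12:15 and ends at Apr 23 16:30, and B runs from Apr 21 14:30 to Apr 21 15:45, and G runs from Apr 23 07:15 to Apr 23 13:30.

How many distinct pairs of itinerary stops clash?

Sorted by start: A, B, C, D, E, F, G, H, I.
B starts before A ends → A and B overlap.
C starts before A ends → A and C overlap.
D starts after A ends; A is clear from here.
C starts after B ends; B is clear from here.
D starts after C ends; C is clear from here.
E starts before D ends → D and E overlap.
F starts after D ends; D is clear from here.
F starts after E ends; E is clear from here.
G starts after F ends; F is clear from here.
H starts before G ends → G and H overlap.
I starts after G ends.
I starts after H ends.
Overlapping pairs: A & B, A & C, D & E, G & H — 4 in total.

4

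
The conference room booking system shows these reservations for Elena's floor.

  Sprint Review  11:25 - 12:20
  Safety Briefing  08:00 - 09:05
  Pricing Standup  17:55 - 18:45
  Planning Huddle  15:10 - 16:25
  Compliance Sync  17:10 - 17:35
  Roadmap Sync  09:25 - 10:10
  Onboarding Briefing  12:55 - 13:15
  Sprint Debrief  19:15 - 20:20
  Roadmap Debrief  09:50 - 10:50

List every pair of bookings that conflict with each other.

Roadmap Debrief & Roadmap Sync

Sorted by start: Safety Briefing, Roadmap Sync, Roadmap Debrief, Sprint Review, Onboarding Briefing, Planning Huddle, Compliance Sync, Pricing Standup, Sprint Debrief.
Roadmap Sync starts after Safety Briefing ends; Safety Briefing is clear from here.
Roadmap Debrief starts before Roadmap Sync ends → Roadmap Sync and Roadmap Debrief overlap.
Sprint Review starts after Roadmap Sync ends; Roadmap Sync is clear from here.
Sprint Review starts after Roadmap Debrief ends; Roadmap Debrief is clear from here.
Onboarding Briefing starts after Sprint Review ends; Sprint Review is clear from here.
Planning Huddle starts after Onboarding Briefing ends; Onboarding Briefing is clear from here.
Compliance Sync starts after Planning Huddle ends; Planning Huddle is clear from here.
Pricing Standup starts after Compliance Sync ends; Compliance Sync is clear from here.
Sprint Debrief starts after Pricing Standup ends.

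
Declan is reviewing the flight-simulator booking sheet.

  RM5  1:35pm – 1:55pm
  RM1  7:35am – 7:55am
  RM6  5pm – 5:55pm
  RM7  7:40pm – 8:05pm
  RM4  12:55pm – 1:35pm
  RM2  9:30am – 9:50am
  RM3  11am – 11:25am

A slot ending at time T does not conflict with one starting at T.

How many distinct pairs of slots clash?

0

Sorted by start: RM1, RM2, RM3, RM4, RM5, RM6, RM7.
RM2 starts after RM1 ends, so nothing later overlaps RM1 either.
RM3 starts after RM2 ends, so nothing later overlaps RM2 either.
RM4 starts after RM3 ends, so nothing later overlaps RM3 either.
RM5 starts exactly when RM4 ends (back-to-back, no overlap), so nothing later overlaps RM4 either.
RM6 starts after RM5 ends, so nothing later overlaps RM5 either.
RM7 starts after RM6 ends.
No pair overlaps.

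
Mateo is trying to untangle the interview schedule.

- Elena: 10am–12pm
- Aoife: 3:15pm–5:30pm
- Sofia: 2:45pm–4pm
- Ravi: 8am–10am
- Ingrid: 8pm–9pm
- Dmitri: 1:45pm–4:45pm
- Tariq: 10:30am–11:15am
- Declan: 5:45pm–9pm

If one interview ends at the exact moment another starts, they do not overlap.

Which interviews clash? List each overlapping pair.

Aoife & Dmitri, Aoife & Sofia, Declan & Ingrid, Dmitri & Sofia, Elena & Tariq

Sorted by start: Ravi, Elena, Tariq, Dmitri, Sofia, Aoife, Declan, Ingrid.
Elena starts exactly when Ravi ends (back-to-back, no overlap), so nothing later overlaps Ravi either.
Tariq starts before Elena ends → Elena and Tariq overlap.
Dmitri starts after Elena ends, so nothing later overlaps Elena either.
Dmitri starts after Tariq ends, so nothing later overlaps Tariq either.
Sofia starts before Dmitri ends → Dmitri and Sofia overlap.
Aoife starts before Dmitri ends → Dmitri and Aoife overlap.
Declan starts after Dmitri ends, so nothing later overlaps Dmitri either.
Aoife starts before Sofia ends → Sofia and Aoife overlap.
Declan starts after Sofia ends, so nothing later overlaps Sofia either.
Declan starts after Aoife ends, so nothing later overlaps Aoife either.
Ingrid starts before Declan ends → Declan and Ingrid overlap.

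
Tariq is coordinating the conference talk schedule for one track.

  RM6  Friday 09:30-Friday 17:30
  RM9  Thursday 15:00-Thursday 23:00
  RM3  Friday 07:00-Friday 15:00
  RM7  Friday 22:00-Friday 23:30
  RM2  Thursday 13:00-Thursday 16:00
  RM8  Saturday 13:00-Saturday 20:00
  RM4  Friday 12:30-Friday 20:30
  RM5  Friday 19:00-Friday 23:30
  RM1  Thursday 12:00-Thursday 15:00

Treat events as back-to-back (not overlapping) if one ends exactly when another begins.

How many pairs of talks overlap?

7

Sorted by start: RM1, RM2, RM9, RM3, RM6, RM4, RM5, RM7, RM8.
RM2 starts before RM1 ends → RM1 and RM2 overlap.
RM9 starts exactly when RM1 ends (back-to-back, no overlap), so nothing later overlaps RM1 either.
RM9 starts before RM2 ends → RM2 and RM9 overlap.
RM3 starts after RM2 ends, so nothing later overlaps RM2 either.
RM3 starts after RM9 ends, so nothing later overlaps RM9 either.
RM6 starts before RM3 ends → RM3 and RM6 overlap.
RM4 starts before RM3 ends → RM3 and RM4 overlap.
RM5 starts after RM3 ends, so nothing later overlaps RM3 either.
RM4 starts before RM6 ends → RM6 and RM4 overlap.
RM5 starts after RM6 ends, so nothing later overlaps RM6 either.
RM5 starts before RM4 ends → RM4 and RM5 overlap.
RM7 starts after RM4 ends, so nothing later overlaps RM4 either.
RM7 starts before RM5 ends → RM5 and RM7 overlap.
RM8 starts after RM5 ends.
RM8 starts after RM7 ends.
Overlapping pairs: RM1 & RM2, RM2 & RM9, RM3 & RM4, RM3 & RM6, RM4 & RM5, RM4 & RM6, RM5 & RM7 — 7 in total.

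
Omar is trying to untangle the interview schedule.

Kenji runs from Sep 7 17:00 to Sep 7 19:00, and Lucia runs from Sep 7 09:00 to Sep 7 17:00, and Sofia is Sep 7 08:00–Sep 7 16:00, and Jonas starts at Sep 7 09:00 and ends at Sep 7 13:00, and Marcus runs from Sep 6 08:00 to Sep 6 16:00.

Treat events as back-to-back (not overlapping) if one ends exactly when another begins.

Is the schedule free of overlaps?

Sorted by start: Marcus, Sofia, Jonas, Lucia, Kenji.
Sofia starts after Marcus ends, so nothing later overlaps Marcus either.
Jonas starts before Sofia ends → Sofia and Jonas overlap.
That's a conflict, so the schedule is not conflict-free.

No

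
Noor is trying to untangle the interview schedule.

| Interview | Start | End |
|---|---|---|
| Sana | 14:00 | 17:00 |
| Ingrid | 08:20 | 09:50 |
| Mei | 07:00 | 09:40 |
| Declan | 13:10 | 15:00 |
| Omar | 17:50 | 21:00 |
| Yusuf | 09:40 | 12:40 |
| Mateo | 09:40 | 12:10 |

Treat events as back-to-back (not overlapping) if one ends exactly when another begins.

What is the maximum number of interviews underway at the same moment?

Sort all start/end points and keep a running count:
07:00 start Mei → 1
08:20 start Ingrid → 2
09:40 end Mei → 1
09:40 start Mateo → 2
09:40 start Yusuf → 3
09:50 end Ingrid → 2
12:10 end Mateo → 1
12:40 end Yusuf → 0
13:10 start Declan → 1
14:00 start Sana → 2
15:00 end Declan → 1
17:00 end Sana → 0
17:50 start Omar → 1
21:00 end Omar → 0
Peak is 3, at 09:40 (Ingrid, Mateo, Yusuf).

3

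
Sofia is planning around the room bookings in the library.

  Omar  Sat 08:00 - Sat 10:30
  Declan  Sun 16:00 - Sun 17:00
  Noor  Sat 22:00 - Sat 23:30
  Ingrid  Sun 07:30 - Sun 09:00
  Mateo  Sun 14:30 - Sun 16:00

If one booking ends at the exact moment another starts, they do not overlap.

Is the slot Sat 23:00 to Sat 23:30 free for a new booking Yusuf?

No — it overlaps Noor

Omar: ends Sat 10:30 at or before Yusuf starts Sat 23:00 → clear.
Noor: starts Sat 22:00 before Yusuf ends Sat 23:30, and ends Sat 23:30 after Yusuf starts Sat 23:00 → overlap.
Ingrid: starts Sun 07:30 at or after Yusuf ends Sat 23:30 → clear.
Mateo: starts Sun 14:30 at or after Yusuf ends Sat 23:30 → clear.
Declan: starts Sun 16:00 at or after Yusuf ends Sat 23:30 → clear.
Yusuf overlaps Noor.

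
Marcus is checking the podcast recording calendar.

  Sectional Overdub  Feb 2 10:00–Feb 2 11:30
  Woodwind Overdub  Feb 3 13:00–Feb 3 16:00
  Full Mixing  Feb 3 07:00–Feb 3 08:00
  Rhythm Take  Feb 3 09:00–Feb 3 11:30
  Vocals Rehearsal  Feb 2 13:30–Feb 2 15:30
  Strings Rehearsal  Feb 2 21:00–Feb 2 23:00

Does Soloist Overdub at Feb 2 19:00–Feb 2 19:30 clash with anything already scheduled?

No — it doesn't clash with anything

Sectional Overdub: ends Feb 2 11:30 at or before Soloist Overdub starts Feb 2 19:00 → clear.
Vocals Rehearsal: ends Feb 2 15:30 at or before Soloist Overdub starts Feb 2 19:00 → clear.
Strings Rehearsal: starts Feb 2 21:00 at or after Soloist Overdub ends Feb 2 19:30 → clear.
Full Mixing: starts Feb 3 07:00 at or after Soloist Overdub ends Feb 2 19:30 → clear.
Rhythm Take: starts Feb 3 09:00 at or after Soloist Overdub ends Feb 2 19:30 → clear.
Woodwind Overdub: starts Feb 3 13:00 at or after Soloist Overdub ends Feb 2 19:30 → clear.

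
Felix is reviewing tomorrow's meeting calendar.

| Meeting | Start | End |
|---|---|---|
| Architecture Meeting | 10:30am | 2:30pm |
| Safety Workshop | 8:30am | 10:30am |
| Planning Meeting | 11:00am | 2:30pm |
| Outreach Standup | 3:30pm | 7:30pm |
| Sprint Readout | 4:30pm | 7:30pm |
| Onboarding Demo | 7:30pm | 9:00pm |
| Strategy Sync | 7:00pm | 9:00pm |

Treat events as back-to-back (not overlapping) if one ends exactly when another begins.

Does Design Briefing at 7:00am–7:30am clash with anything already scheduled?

Safety Workshop: starts 8:30am at or after Design Briefing ends 7:30am → clear.
Architecture Meeting: starts 10:30am at or after Design Briefing ends 7:30am → clear.
Planning Meeting: starts 11:00am at or after Design Briefing ends 7:30am → clear.
Outreach Standup: starts 3:30pm at or after Design Briefing ends 7:30am → clear.
Sprint Readout: starts 4:30pm at or after Design Briefing ends 7:30am → clear.
Strategy Sync: starts 7:00pm at or after Design Briefing ends 7:30am → clear.
Onboarding Demo: starts 7:30pm at or after Design Briefing ends 7:30am → clear.

No — it doesn't clash with anything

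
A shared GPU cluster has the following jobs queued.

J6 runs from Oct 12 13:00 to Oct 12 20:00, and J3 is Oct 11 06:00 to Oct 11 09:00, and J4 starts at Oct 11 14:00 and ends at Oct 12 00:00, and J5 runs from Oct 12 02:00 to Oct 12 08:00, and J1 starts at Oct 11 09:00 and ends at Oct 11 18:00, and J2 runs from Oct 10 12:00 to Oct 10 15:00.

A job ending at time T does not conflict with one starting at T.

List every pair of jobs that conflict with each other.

J1 & J4

Check each pair: they overlap iff neither finishes before the other starts.
Sorted by start: J2, J3, J1, J4, J5, J6.
J3 starts after J2 ends; J2 is clear from here.
J1 starts exactly when J3 ends (back-to-back, no overlap); J3 is clear from here.
J4 starts before J1 ends → J1 and J4 overlap.
J5 starts after J1 ends; J1 is clear from here.
J5 starts after J4 ends; J4 is clear from here.
J6 starts after J5 ends.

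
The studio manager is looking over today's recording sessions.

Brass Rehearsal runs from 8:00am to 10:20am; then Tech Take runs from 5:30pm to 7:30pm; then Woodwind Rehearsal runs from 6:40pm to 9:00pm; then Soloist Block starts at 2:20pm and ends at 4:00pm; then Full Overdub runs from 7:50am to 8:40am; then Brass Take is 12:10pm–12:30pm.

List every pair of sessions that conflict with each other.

Sorted by start: Full Overdub, Brass Rehearsal, Brass Take, Soloist Block, Tech Take, Woodwind Rehearsal.
Brass Rehearsal starts before Full Overdub ends → Full Overdub and Brass Rehearsal overlap.
Brass Take starts after Full Overdub ends, so nothing later overlaps Full Overdub either.
Brass Take starts after Brass Rehearsal ends, so nothing later overlaps Brass Rehearsal either.
Soloist Block starts after Brass Take ends, so nothing later overlaps Brass Take either.
Tech Take starts after Soloist Block ends, so nothing later overlaps Soloist Block either.
Woodwind Rehearsal starts before Tech Take ends → Tech Take and Woodwind Rehearsal overlap.

Brass Rehearsal & Full Overdub, Tech Take & Woodwind Rehearsal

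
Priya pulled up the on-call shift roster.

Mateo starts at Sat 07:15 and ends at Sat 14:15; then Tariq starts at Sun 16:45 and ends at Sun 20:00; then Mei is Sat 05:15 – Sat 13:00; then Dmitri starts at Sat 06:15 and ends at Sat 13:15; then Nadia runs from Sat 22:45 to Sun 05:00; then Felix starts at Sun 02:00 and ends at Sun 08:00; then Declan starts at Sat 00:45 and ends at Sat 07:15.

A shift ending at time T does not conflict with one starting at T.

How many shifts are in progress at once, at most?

3

Sort all start/end points and keep a running count:
Sat 00:45 start Declan → 1
Sat 05:15 start Mei → 2
Sat 06:15 start Dmitri → 3
Sat 07:15 end Declan → 2
Sat 07:15 start Mateo → 3
Sat 13:00 end Mei → 2
Sat 13:15 end Dmitri → 1
Sat 14:15 end Mateo → 0
Sat 22:45 start Nadia → 1
Sun 02:00 start Felix → 2
Sun 05:00 end Nadia → 1
Sun 08:00 end Felix → 0
Sun 16:45 start Tariq → 1
Sun 20:00 end Tariq → 0
Peak is 3, at Sat 06:15 (Declan, Dmitri, Mei).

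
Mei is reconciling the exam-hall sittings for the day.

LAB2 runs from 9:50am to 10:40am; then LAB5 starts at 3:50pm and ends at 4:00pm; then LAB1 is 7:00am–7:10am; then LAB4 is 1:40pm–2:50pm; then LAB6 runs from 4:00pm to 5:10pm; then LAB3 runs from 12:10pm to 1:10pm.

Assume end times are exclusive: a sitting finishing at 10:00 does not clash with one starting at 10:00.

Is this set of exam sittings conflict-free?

Sorted by start: LAB1, LAB2, LAB3, LAB4, LAB5, LAB6.
LAB2 starts after LAB1 ends, so nothing later overlaps LAB1 either.
LAB3 starts after LAB2 ends, so nothing later overlaps LAB2 either.
LAB4 starts after LAB3 ends, so nothing later overlaps LAB3 either.
LAB5 starts after LAB4 ends, so nothing later overlaps LAB4 either.
LAB6 starts exactly when LAB5 ends (back-to-back, no overlap).
Every pair is clear; the schedule has no overlaps.

Yes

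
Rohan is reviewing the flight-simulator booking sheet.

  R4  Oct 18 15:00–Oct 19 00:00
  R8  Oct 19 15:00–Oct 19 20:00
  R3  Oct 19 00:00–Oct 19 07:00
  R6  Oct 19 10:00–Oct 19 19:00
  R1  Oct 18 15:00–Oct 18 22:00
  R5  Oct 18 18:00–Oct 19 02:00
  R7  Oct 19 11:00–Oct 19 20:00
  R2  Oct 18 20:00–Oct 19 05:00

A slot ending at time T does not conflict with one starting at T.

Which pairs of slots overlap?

R1 & R2, R1 & R4, R1 & R5, R2 & R3, R2 & R4, R2 & R5, R3 & R5, R4 & R5, R6 & R7, R6 & R8, R7 & R8

Check each pair: they overlap iff neither finishes before the other starts.
Sorted by start: R1, R4, R5, R2, R3, R6, R7, R8.
R4 starts before R1 ends → R1 and R4 overlap.
R5 starts before R1 ends → R1 and R5 overlap.
R2 starts before R1 ends → R1 and R2 overlap.
R3 starts after R1 ends, so nothing later overlaps R1 either.
R5 starts before R4 ends → R4 and R5 overlap.
R2 starts before R4 ends → R4 and R2 overlap.
R3 starts exactly when R4 ends (back-to-back, no overlap), so nothing later overlaps R4 either.
R2 starts before R5 ends → R5 and R2 overlap.
R3 starts before R5 ends → R5 and R3 overlap.
R6 starts after R5 ends, so nothing later overlaps R5 either.
R3 starts before R2 ends → R2 and R3 overlap.
R6 starts after R2 ends, so nothing later overlaps R2 either.
R6 starts after R3 ends, so nothing later overlaps R3 either.
R7 starts before R6 ends → R6 and R7 overlap.
R8 starts before R6 ends → R6 and R8 overlap.
R8 starts before R7 ends → R7 and R8 overlap.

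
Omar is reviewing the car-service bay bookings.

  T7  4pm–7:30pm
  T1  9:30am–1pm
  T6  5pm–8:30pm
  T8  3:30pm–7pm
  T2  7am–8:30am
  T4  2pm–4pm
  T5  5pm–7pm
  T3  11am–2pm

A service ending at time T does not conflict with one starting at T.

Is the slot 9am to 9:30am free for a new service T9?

T2: ends 8:30am at or before T9 starts 9am → clear.
T1: starts 9:30am at or after T9 ends 9:30am → clear.
T3: starts 11am at or after T9 ends 9:30am → clear.
T4: starts 2pm at or after T9 ends 9:30am → clear.
T8: starts 3:30pm at or after T9 ends 9:30am → clear.
T7: starts 4pm at or after T9 ends 9:30am → clear.
T5: starts 5pm at or after T9 ends 9:30am → clear.
T6: starts 5pm at or after T9 ends 9:30am → clear.

Yes — the slot is free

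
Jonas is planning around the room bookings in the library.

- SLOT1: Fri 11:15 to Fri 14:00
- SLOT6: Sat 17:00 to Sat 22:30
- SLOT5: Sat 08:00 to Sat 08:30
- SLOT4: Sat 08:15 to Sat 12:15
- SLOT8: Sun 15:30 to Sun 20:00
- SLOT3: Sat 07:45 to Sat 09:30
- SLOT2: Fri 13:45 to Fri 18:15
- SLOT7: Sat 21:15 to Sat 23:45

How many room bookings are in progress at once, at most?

3

Sweep the timeline, counting +1 at each start and −1 at each end (ends before starts at a tie):
Fri 11:15 start SLOT1 → 1
Fri 13:45 start SLOT2 → 2
Fri 14:00 end SLOT1 → 1
Fri 18:15 end SLOT2 → 0
Sat 07:45 start SLOT3 → 1
Sat 08:00 start SLOT5 → 2
Sat 08:15 start SLOT4 → 3
Sat 08:30 end SLOT5 → 2
Sat 09:30 end SLOT3 → 1
Sat 12:15 end SLOT4 → 0
Sat 17:00 start SLOT6 → 1
Sat 21:15 start SLOT7 → 2
Sat 22:30 end SLOT6 → 1
Sat 23:45 end SLOT7 → 0
Sun 15:30 start SLOT8 → 1
Sun 20:00 end SLOT8 → 0
Peak is 3, at Sat 08:15 (SLOT3, SLOT4, SLOT5).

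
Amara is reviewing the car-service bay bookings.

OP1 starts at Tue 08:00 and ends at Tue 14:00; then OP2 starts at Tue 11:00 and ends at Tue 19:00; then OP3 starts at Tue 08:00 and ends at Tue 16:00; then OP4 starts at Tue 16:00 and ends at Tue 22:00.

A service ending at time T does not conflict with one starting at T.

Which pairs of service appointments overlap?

OP1 & OP2, OP1 & OP3, OP2 & OP3, OP2 & OP4

Sorted by start: OP1, OP3, OP2, OP4.
OP3 starts before OP1 ends → OP1 and OP3 overlap.
OP2 starts before OP1 ends → OP1 and OP2 overlap.
OP4 starts after OP1 ends.
OP2 starts before OP3 ends → OP3 and OP2 overlap.
OP4 starts exactly when OP3 ends (back-to-back, no overlap).
OP4 starts before OP2 ends → OP2 and OP4 overlap.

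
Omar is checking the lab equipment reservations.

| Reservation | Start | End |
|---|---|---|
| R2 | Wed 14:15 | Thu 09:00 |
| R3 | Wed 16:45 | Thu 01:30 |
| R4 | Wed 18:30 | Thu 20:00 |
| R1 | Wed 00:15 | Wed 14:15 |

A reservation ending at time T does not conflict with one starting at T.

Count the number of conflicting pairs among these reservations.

Check each pair: they overlap iff neither finishes before the other starts.
Sorted by start: R1, R2, R3, R4.
R2 starts exactly when R1 ends (back-to-back, no overlap), so nothing later overlaps R1 either.
R3 starts before R2 ends → R2 and R3 overlap.
R4 starts before R2 ends → R2 and R4 overlap.
R4 starts before R3 ends → R3 and R4 overlap.
Overlapping pairs: R2 & R3, R2 & R4, R3 & R4 — 3 in total.

3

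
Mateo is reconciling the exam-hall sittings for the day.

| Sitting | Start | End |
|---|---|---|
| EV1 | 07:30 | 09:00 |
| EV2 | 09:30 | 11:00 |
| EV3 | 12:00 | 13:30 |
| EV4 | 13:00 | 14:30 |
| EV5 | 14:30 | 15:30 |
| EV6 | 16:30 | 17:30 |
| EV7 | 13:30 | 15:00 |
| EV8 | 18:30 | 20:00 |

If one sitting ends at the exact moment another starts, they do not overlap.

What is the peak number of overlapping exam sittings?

Sort all start/end points and keep a running count:
07:30 start EV1 → 1
09:00 end EV1 → 0
09:30 start EV2 → 1
11:00 end EV2 → 0
12:00 start EV3 → 1
13:00 start EV4 → 2
13:30 end EV3 → 1
13:30 start EV7 → 2
14:30 end EV4 → 1
14:30 start EV5 → 2
15:00 end EV7 → 1
15:30 end EV5 → 0
16:30 start EV6 → 1
17:30 end EV6 → 0
18:30 start EV8 → 1
20:00 end EV8 → 0
Peak is 2, at 13:00 (EV3, EV4).

2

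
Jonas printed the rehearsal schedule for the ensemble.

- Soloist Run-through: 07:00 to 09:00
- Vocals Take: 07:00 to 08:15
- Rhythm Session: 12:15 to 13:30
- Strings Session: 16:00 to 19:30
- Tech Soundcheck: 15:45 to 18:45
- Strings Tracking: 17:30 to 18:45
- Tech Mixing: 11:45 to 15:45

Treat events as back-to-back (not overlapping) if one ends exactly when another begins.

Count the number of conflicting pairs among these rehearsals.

5

Sorted by start: Vocals Take, Soloist Run-through, Tech Mixing, Rhythm Session, Tech Soundcheck, Strings Session, Strings Tracking.
Soloist Run-through starts before Vocals Take ends → Vocals Take and Soloist Run-through overlap.
Tech Mixing starts after Vocals Take ends — done with Vocals Take.
Tech Mixing starts after Soloist Run-through ends — done with Soloist Run-through.
Rhythm Session starts before Tech Mixing ends → Tech Mixing and Rhythm Session overlap.
Tech Soundcheck starts exactly when Tech Mixing ends (back-to-back, no overlap) — done with Tech Mixing.
Tech Soundcheck starts after Rhythm Session ends — done with Rhythm Session.
Strings Session starts before Tech Soundcheck ends → Tech Soundcheck and Strings Session overlap.
Strings Tracking starts before Tech Soundcheck ends → Tech Soundcheck and Strings Tracking overlap.
Strings Tracking starts before Strings Session ends → Strings Session and Strings Tracking overlap.
Overlapping pairs: Rhythm Session & Tech Mixing, Soloist Run-through & Vocals Take, Strings Session & Strings Tracking, Strings Session & Tech Soundcheck, Strings Tracking & Tech Soundcheck — 5 in total.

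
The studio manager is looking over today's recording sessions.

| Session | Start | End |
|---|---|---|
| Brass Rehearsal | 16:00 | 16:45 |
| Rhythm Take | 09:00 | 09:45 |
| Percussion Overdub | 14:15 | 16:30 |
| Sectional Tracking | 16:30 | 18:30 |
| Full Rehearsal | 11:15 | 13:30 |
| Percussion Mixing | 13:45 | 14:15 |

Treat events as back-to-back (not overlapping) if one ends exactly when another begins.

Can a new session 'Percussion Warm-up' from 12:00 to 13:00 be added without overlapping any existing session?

No — it overlaps Full Rehearsal

Rhythm Take: ends 09:45 at or before Percussion Warm-up starts 12:00 → clear.
Full Rehearsal: starts 11:15 before Percussion Warm-up ends 13:00, and ends 13:30 after Percussion Warm-up starts 12:00 → overlap.
Percussion Mixing: starts 13:45 at or after Percussion Warm-up ends 13:00 → clear.
Percussion Overdub: starts 14:15 at or after Percussion Warm-up ends 13:00 → clear.
Brass Rehearsal: starts 16:00 at or after Percussion Warm-up ends 13:00 → clear.
Sectional Tracking: starts 16:30 at or after Percussion Warm-up ends 13:00 → clear.
Percussion Warm-up overlaps Full Rehearsal.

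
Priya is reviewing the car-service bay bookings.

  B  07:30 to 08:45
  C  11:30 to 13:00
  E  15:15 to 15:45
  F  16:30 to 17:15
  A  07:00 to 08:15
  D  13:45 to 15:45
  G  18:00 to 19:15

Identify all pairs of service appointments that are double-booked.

A & B, D & E

Check each pair: they overlap iff neither finishes before the other starts.
Sorted by start: A, B, C, D, E, F, G.
B starts before A ends → A and B overlap.
C starts after A ends — done with A.
C starts after B ends — done with B.
D starts after C ends — done with C.
E starts before D ends → D and E overlap.
F starts after D ends — done with D.
F starts after E ends — done with E.
G starts after F ends.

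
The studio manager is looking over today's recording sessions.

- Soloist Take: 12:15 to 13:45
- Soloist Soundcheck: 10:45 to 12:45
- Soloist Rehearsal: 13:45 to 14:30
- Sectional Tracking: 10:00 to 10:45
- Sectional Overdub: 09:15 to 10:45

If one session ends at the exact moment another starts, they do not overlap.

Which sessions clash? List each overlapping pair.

Sorted by start: Sectional Overdub, Sectional Tracking, Soloist Soundcheck, Soloist Take, Soloist Rehearsal.
Sectional Tracking starts before Sectional Overdub ends → Sectional Overdub and Sectional Tracking overlap.
Soloist Soundcheck starts exactly when Sectional Overdub ends (back-to-back, no overlap); Sectional Overdub is clear from here.
Soloist Soundcheck starts exactly when Sectional Tracking ends (back-to-back, no overlap); Sectional Tracking is clear from here.
Soloist Take starts before Soloist Soundcheck ends → Soloist Soundcheck and Soloist Take overlap.
Soloist Rehearsal starts after Soloist Soundcheck ends.
Soloist Rehearsal starts exactly when Soloist Take ends (back-to-back, no overlap).

Sectional Overdub & Sectional Tracking, Soloist Soundcheck & Soloist Take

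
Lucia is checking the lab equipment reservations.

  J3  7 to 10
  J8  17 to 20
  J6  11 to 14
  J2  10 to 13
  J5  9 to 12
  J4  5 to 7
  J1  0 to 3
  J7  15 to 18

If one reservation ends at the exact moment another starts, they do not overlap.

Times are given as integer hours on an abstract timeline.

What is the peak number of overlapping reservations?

Sort all start/end points and keep a running count:
0 start J1 → 1
3 end J1 → 0
5 start J4 → 1
7 end J4 → 0
7 start J3 → 1
9 start J5 → 2
10 end J3 → 1
10 start J2 → 2
11 start J6 → 3
12 end J5 → 2
13 end J2 → 1
14 end J6 → 0
15 start J7 → 1
17 start J8 → 2
18 end J7 → 1
20 end J8 → 0
Peak is 3, at 11 (J2, J5, J6).

3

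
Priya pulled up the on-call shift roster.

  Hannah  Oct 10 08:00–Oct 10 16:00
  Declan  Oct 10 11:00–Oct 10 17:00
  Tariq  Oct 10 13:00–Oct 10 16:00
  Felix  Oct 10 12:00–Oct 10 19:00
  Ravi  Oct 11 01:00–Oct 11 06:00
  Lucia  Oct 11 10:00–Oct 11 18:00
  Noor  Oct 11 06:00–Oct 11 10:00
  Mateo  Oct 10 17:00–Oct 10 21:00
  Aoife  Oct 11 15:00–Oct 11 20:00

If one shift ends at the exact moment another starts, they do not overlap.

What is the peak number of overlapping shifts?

4

Walk through starts and ends in time order (an end at T is processed before a start at T):
Oct 10 08:00 start Hannah → 1
Oct 10 11:00 start Declan → 2
Oct 10 12:00 start Felix → 3
Oct 10 13:00 start Tariq → 4
Oct 10 16:00 end Hannah → 3
Oct 10 16:00 end Tariq → 2
Oct 10 17:00 end Declan → 1
Oct 10 17:00 start Mateo → 2
Oct 10 19:00 end Felix → 1
Oct 10 21:00 end Mateo → 0
Oct 11 01:00 start Ravi → 1
Oct 11 06:00 end Ravi → 0
Oct 11 06:00 start Noor → 1
Oct 11 10:00 end Noor → 0
Oct 11 10:00 start Lucia → 1
Oct 11 15:00 start Aoife → 2
Oct 11 18:00 end Lucia → 1
Oct 11 20:00 end Aoife → 0
Peak is 4, at Oct 10 13:00 (Declan, Felix, Hannah, Tariq).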